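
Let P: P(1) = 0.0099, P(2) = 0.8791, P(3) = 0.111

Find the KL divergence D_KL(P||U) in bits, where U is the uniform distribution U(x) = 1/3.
1.0036 bits

U(i) = 1/3 for all i

D_KL(P||U) = Σ P(x) log₂(P(x) / (1/3))
           = Σ P(x) log₂(P(x)) + log₂(3)
           = log₂(3) - H(P)

H(P) = -Σ P(x) log₂(P(x)):
  -P(1)·log₂(P(1)) = -(0.0099)·log₂(0.0099) = 0.06592
  -P(2)·log₂(P(2)) = -(0.8791)·log₂(0.8791) = 0.16343
  -P(3)·log₂(P(3)) = -(0.111)·log₂(0.111) = 0.35202
H(P) = 0.06592 + 0.16343 + 0.35202 = 0.58137 bits

log₂(3) = 1.58496 bits

D_KL(P||U) = 1.58496 - 0.58137 = 1.00359 ≈ 1.0036 bits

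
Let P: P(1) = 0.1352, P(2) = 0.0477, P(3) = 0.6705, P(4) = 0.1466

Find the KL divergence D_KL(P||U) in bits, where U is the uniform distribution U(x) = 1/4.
0.6075 bits

U(i) = 1/4 for all i

D_KL(P||U) = Σ P(x) log₂(P(x) / (1/4))
           = Σ P(x) log₂(P(x)) + log₂(4)
           = log₂(4) - H(P)

H(P) = -Σ P(x) log₂(P(x)):
  -P(1)·log₂(P(1)) = -(0.1352)·log₂(0.1352) = 0.39030
  -P(2)·log₂(P(2)) = -(0.0477)·log₂(0.0477) = 0.20940
  -P(3)·log₂(P(3)) = -(0.6705)·log₂(0.6705) = 0.38667
  -P(4)·log₂(P(4)) = -(0.1466)·log₂(0.1466) = 0.40609
H(P) = 0.39030 + 0.20940 + 0.38667 + 0.40609 = 1.39246 bits

log₂(4) = 2.00000 bits

D_KL(P||U) = 2.00000 - 1.39246 = 0.60754 ≈ 0.6075 bits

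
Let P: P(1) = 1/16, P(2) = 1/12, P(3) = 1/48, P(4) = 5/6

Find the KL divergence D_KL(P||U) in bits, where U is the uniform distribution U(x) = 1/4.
1.1157 bits

U(i) = 1/4 for all i

D_KL(P||U) = Σ P(x) log₂(P(x) / (1/4))
           = Σ P(x) log₂(P(x)) + log₂(4)
           = log₂(4) - H(P)

H(P) = -Σ P(x) log₂(P(x)):
  -P(1)·log₂(P(1)) = -(1/16)·log₂(1/16) = 0.25000
  -P(2)·log₂(P(2)) = -(1/12)·log₂(1/12) = 0.29875
  -P(3)·log₂(P(3)) = -(1/48)·log₂(1/48) = 0.11635
  -P(4)·log₂(P(4)) = -(5/6)·log₂(5/6) = 0.21920
H(P) = 0.25000 + 0.29875 + 0.11635 + 0.21920 = 0.88430 bits

log₂(4) = 2.00000 bits

D_KL(P||U) = 2.00000 - 0.88430 = 1.11570 ≈ 1.1157 bits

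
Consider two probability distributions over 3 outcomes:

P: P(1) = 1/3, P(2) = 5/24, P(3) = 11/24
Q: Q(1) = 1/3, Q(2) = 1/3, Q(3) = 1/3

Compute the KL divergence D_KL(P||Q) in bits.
0.0693 bits

D_KL(P||Q) = Σ P(x) log₂(P(x)/Q(x))

Computing term by term:
  P(1)·log₂(P(1)/Q(1)) = (1/3)·log₂((1/3)/(1/3)) = 0.00000
  P(2)·log₂(P(2)/Q(2)) = (5/24)·log₂((5/24)/(1/3)) = -0.14126
  P(3)·log₂(P(3)/Q(3)) = (11/24)·log₂((11/24)/(1/3)) = 0.21057

D_KL(P||Q) = 0.00000 - 0.14126 + 0.21057 = 0.06931 ≈ 0.0693 bits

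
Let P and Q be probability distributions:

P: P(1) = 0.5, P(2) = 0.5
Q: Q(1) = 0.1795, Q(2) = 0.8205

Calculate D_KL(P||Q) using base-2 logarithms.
0.3817 bits

D_KL(P||Q) = Σ P(x) log₂(P(x)/Q(x))

Computing term by term:
  P(1)·log₂(P(1)/Q(1)) = 0.5·log₂(0.5/0.1795) = 0.73897
  P(2)·log₂(P(2)/Q(2)) = 0.5·log₂(0.5/0.8205) = -0.35729

D_KL(P||Q) = 0.73897 - 0.35729 = 0.38168 ≈ 0.3817 bits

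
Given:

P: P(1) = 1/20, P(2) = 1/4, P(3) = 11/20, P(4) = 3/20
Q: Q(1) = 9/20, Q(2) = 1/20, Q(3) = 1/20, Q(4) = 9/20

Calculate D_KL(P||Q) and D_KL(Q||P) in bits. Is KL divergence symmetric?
D_KL(P||Q) = 2.0869 bits, D_KL(Q||P) = 1.8506 bits. No, KL divergence is not symmetric.

D_KL(P||Q) = Σ P(x) log₂(P(x)/Q(x))

Computing term by term:
  P(1)·log₂(P(1)/Q(1)) = (1/20)·log₂((1/20)/(9/20)) = -0.15850
  P(2)·log₂(P(2)/Q(2)) = (1/4)·log₂((1/4)/(1/20)) = 0.58048
  P(3)·log₂(P(3)/Q(3)) = (11/20)·log₂((11/20)/(1/20)) = 1.90269
  P(4)·log₂(P(4)/Q(4)) = (3/20)·log₂((3/20)/(9/20)) = -0.23774

D_KL(P||Q) = -0.15850 + 0.58048 + 1.90269 - 0.23774 = 2.08693 ≈ 2.0869 bits

D_KL(Q||P) = Σ Q(x) log₂(Q(x)/P(x))

Computing term by term:
  Q(1)·log₂(Q(1)/P(1)) = (9/20)·log₂((9/20)/(1/20)) = 1.42647
  Q(2)·log₂(Q(2)/P(2)) = (1/20)·log₂((1/20)/(1/4)) = -0.11610
  Q(3)·log₂(Q(3)/P(3)) = (1/20)·log₂((1/20)/(11/20)) = -0.17297
  Q(4)·log₂(Q(4)/P(4)) = (9/20)·log₂((9/20)/(3/20)) = 0.71323

D_KL(Q||P) = 1.42647 - 0.11610 - 0.17297 + 0.71323 = 1.85063 ≈ 1.8506 bits

These are NOT equal (difference: 0.2363 bits). KL divergence is asymmetric: D_KL(P||Q) ≠ D_KL(Q||P) in general.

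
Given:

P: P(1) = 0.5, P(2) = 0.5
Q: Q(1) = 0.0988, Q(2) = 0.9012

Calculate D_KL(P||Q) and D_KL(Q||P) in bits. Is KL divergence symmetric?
D_KL(P||Q) = 0.7447 bits, D_KL(Q||P) = 0.5348 bits. No, KL divergence is not symmetric.

D_KL(P||Q) = Σ P(x) log₂(P(x)/Q(x))

Computing term by term:
  P(1)·log₂(P(1)/Q(1)) = 0.5·log₂(0.5/0.0988) = 1.16967
  P(2)·log₂(P(2)/Q(2)) = 0.5·log₂(0.5/0.9012) = -0.42496

D_KL(P||Q) = 1.16967 - 0.42496 = 0.74471 ≈ 0.7447 bits

D_KL(Q||P) = Σ Q(x) log₂(Q(x)/P(x))

Computing term by term:
  Q(1)·log₂(Q(1)/P(1)) = 0.0988·log₂(0.0988/0.5) = -0.23113
  Q(2)·log₂(Q(2)/P(2)) = 0.9012·log₂(0.9012/0.5) = 0.76595

D_KL(Q||P) = -0.23113 + 0.76595 = 0.53482 ≈ 0.5348 bits

These are NOT equal (difference: 0.2099 bits). KL divergence is asymmetric: D_KL(P||Q) ≠ D_KL(Q||P) in general.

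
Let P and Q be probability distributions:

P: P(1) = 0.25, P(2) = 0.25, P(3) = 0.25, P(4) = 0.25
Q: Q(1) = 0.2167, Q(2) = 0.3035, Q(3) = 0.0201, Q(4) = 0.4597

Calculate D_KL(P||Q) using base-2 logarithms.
0.6711 bits

D_KL(P||Q) = Σ P(x) log₂(P(x)/Q(x))

Computing term by term:
  P(1)·log₂(P(1)/Q(1)) = 0.25·log₂(0.25/0.2167) = 0.05156
  P(2)·log₂(P(2)/Q(2)) = 0.25·log₂(0.25/0.3035) = -0.06994
  P(3)·log₂(P(3)/Q(3)) = 0.25·log₂(0.25/0.0201) = 0.90917
  P(4)·log₂(P(4)/Q(4)) = 0.25·log₂(0.25/0.4597) = -0.21969

D_KL(P||Q) = 0.05156 - 0.06994 + 0.90917 - 0.21969 = 0.67110 ≈ 0.6711 bits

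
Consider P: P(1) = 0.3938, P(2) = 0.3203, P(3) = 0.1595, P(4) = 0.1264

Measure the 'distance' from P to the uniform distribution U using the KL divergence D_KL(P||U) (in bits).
0.1449 bits

U(i) = 1/4 for all i

D_KL(P||U) = Σ P(x) log₂(P(x) / (1/4))
           = Σ P(x) log₂(P(x)) + log₂(4)
           = log₂(4) - H(P)

H(P) = -Σ P(x) log₂(P(x)):
  -P(1)·log₂(P(1)) = -(0.3938)·log₂(0.3938) = 0.52945
  -P(2)·log₂(P(2)) = -(0.3203)·log₂(0.3203) = 0.52609
  -P(3)·log₂(P(3)) = -(0.1595)·log₂(0.1595) = 0.42242
  -P(4)·log₂(P(4)) = -(0.1264)·log₂(0.1264) = 0.37717
H(P) = 0.52945 + 0.52609 + 0.42242 + 0.37717 = 1.85513 bits

log₂(4) = 2.00000 bits

D_KL(P||U) = 2.00000 - 1.85513 = 0.14487 ≈ 0.1449 bits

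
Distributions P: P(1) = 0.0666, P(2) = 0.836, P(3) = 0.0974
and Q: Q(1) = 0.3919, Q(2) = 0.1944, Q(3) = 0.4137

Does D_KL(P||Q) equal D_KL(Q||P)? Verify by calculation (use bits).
D_KL(P||Q) = 1.3858 bits, D_KL(Q||P) = 1.4562 bits. No — D_KL(P||Q) ≠ D_KL(Q||P) for this pair.

D_KL(P||Q) = Σ P(x) log₂(P(x)/Q(x))

Computing term by term:
  P(1)·log₂(P(1)/Q(1)) = 0.0666·log₂(0.0666/0.3919) = -0.17029
  P(2)·log₂(P(2)/Q(2)) = 0.836·log₂(0.836/0.1944) = 1.75934
  P(3)·log₂(P(3)/Q(3)) = 0.0974·log₂(0.0974/0.4137) = -0.20323

D_KL(P||Q) = -0.17029 + 1.75934 - 0.20323 = 1.38582 ≈ 1.3858 bits

D_KL(Q||P) = Σ Q(x) log₂(Q(x)/P(x))

Computing term by term:
  Q(1)·log₂(Q(1)/P(1)) = 0.3919·log₂(0.3919/0.0666) = 1.00205
  Q(2)·log₂(Q(2)/P(2)) = 0.1944·log₂(0.1944/0.836) = -0.40911
  Q(3)·log₂(Q(3)/P(3)) = 0.4137·log₂(0.4137/0.0974) = 0.86322

D_KL(Q||P) = 1.00205 - 0.40911 + 0.86322 = 1.45616 ≈ 1.4562 bits

These are NOT equal (difference: 0.0704 bits). KL divergence is asymmetric: D_KL(P||Q) ≠ D_KL(Q||P) in general.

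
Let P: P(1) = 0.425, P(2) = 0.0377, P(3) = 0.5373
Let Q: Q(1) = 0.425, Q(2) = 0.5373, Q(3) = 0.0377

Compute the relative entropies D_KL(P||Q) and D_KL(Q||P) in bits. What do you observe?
D_KL(P||Q) = 1.9150 bits, D_KL(Q||P) = 1.9150 bits. The two directions give the same value here, because Q is a self-inverse relabeling of P; in general KL divergence is asymmetric.

D_KL(P||Q) = Σ P(x) log₂(P(x)/Q(x))

Computing term by term:
  P(1)·log₂(P(1)/Q(1)) = 0.425·log₂(0.425/0.425) = 0.00000
  P(2)·log₂(P(2)/Q(2)) = 0.0377·log₂(0.0377/0.5373) = -0.14451
  P(3)·log₂(P(3)/Q(3)) = 0.5373·log₂(0.5373/0.0377) = 2.05952

D_KL(P||Q) = 0.00000 - 0.14451 + 2.05952 = 1.91501 ≈ 1.9150 bits

D_KL(Q||P) = Σ Q(x) log₂(Q(x)/P(x))

Computing term by term:
  Q(1)·log₂(Q(1)/P(1)) = 0.425·log₂(0.425/0.425) = 0.00000
  Q(2)·log₂(Q(2)/P(2)) = 0.5373·log₂(0.5373/0.0377) = 2.05952
  Q(3)·log₂(Q(3)/P(3)) = 0.0377·log₂(0.0377/0.5373) = -0.14451

D_KL(Q||P) = 0.00000 + 2.05952 - 0.14451 = 1.91501 ≈ 1.9150 bits

These ARE equal here. Q is P with outcomes relabeled (Q(2) = P(3), Q(3) = P(2)) by a relabeling that is its own inverse, so the two sums contain exactly the same terms in a different order. This is a special case — KL divergence is not symmetric in general: D_KL(P||Q) ≠ D_KL(Q||P) for most P, Q.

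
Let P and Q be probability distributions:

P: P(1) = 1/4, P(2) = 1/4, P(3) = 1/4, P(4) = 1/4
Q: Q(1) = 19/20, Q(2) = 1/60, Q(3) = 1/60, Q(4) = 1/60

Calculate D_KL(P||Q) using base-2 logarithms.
2.4487 bits

D_KL(P||Q) = Σ P(x) log₂(P(x)/Q(x))

Computing term by term:
  P(1)·log₂(P(1)/Q(1)) = (1/4)·log₂((1/4)/(19/20)) = -0.48150
  P(2)·log₂(P(2)/Q(2)) = (1/4)·log₂((1/4)/(1/60)) = 0.97672
  P(3)·log₂(P(3)/Q(3)) = (1/4)·log₂((1/4)/(1/60)) = 0.97672
  P(4)·log₂(P(4)/Q(4)) = (1/4)·log₂((1/4)/(1/60)) = 0.97672

D_KL(P||Q) = -0.48150 + 0.97672 + 0.97672 + 0.97672 = 2.44866 ≈ 2.4487 bits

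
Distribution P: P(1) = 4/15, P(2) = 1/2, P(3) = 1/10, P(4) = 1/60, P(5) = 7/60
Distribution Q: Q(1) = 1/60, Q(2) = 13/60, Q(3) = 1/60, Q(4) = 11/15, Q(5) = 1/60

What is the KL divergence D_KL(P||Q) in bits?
2.1649 bits

D_KL(P||Q) = Σ P(x) log₂(P(x)/Q(x))

Computing term by term:
  P(1)·log₂(P(1)/Q(1)) = (4/15)·log₂((4/15)/(1/60)) = 1.06667
  P(2)·log₂(P(2)/Q(2)) = (1/2)·log₂((1/2)/(13/60)) = 0.60323
  P(3)·log₂(P(3)/Q(3)) = (1/10)·log₂((1/10)/(1/60)) = 0.25850
  P(4)·log₂(P(4)/Q(4)) = (1/60)·log₂((1/60)/(11/15)) = -0.09099
  P(5)·log₂(P(5)/Q(5)) = (7/60)·log₂((7/60)/(1/60)) = 0.32752

D_KL(P||Q) = 1.06667 + 0.60323 + 0.25850 - 0.09099 + 0.32752 = 2.16493 ≈ 2.1649 bits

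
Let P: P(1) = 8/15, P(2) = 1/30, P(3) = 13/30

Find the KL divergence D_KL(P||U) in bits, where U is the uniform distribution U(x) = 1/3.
0.4149 bits

U(i) = 1/3 for all i

D_KL(P||U) = Σ P(x) log₂(P(x) / (1/3))
           = Σ P(x) log₂(P(x)) + log₂(3)
           = log₂(3) - H(P)

H(P) = -Σ P(x) log₂(P(x)):
  -P(1)·log₂(P(1)) = -(8/15)·log₂(8/15) = 0.48367
  -P(2)·log₂(P(2)) = -(1/30)·log₂(1/30) = 0.16356
  -P(3)·log₂(P(3)) = -(13/30)·log₂(13/30) = 0.52280
H(P) = 0.48367 + 0.16356 + 0.52280 = 1.17003 bits

log₂(3) = 1.58496 bits

D_KL(P||U) = 1.58496 - 1.17003 = 0.41493 ≈ 0.4149 bits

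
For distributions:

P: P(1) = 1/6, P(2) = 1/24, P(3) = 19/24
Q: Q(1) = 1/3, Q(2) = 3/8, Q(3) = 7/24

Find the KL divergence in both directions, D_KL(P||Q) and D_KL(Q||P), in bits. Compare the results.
D_KL(P||Q) = 0.8417 bits, D_KL(Q||P) = 1.1019 bits. D_KL(Q||P) is larger than D_KL(P||Q) by 0.2602 bits; the two directions differ.

D_KL(P||Q) = Σ P(x) log₂(P(x)/Q(x))

Computing term by term:
  P(1)·log₂(P(1)/Q(1)) = (1/6)·log₂((1/6)/(1/3)) = -0.16667
  P(2)·log₂(P(2)/Q(2)) = (1/24)·log₂((1/24)/(3/8)) = -0.13208
  P(3)·log₂(P(3)/Q(3)) = (19/24)·log₂((19/24)/(7/24)) = 1.14045

D_KL(P||Q) = -0.16667 - 0.13208 + 1.14045 = 0.84170 ≈ 0.8417 bits

D_KL(Q||P) = Σ Q(x) log₂(Q(x)/P(x))

Computing term by term:
  Q(1)·log₂(Q(1)/P(1)) = (1/3)·log₂((1/3)/(1/6)) = 0.33333
  Q(2)·log₂(Q(2)/P(2)) = (3/8)·log₂((3/8)/(1/24)) = 1.18872
  Q(3)·log₂(Q(3)/P(3)) = (7/24)·log₂((7/24)/(19/24)) = -0.42017

D_KL(Q||P) = 0.33333 + 1.18872 - 0.42017 = 1.10188 ≈ 1.1019 bits

These are NOT equal (difference: 0.2602 bits). KL divergence is asymmetric: D_KL(P||Q) ≠ D_KL(Q||P) in general.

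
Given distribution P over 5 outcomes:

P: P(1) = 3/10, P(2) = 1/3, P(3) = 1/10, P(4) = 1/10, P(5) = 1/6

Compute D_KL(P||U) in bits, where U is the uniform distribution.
0.1773 bits

U(i) = 1/5 for all i

D_KL(P||U) = Σ P(x) log₂(P(x) / (1/5))
           = Σ P(x) log₂(P(x)) + log₂(5)
           = log₂(5) - H(P)

H(P) = -Σ P(x) log₂(P(x)):
  -P(1)·log₂(P(1)) = -(3/10)·log₂(3/10) = 0.52109
  -P(2)·log₂(P(2)) = -(1/3)·log₂(1/3) = 0.52832
  -P(3)·log₂(P(3)) = -(1/10)·log₂(1/10) = 0.33219
  -P(4)·log₂(P(4)) = -(1/10)·log₂(1/10) = 0.33219
  -P(5)·log₂(P(5)) = -(1/6)·log₂(1/6) = 0.43083
H(P) = 0.52109 + 0.52832 + 0.33219 + 0.33219 + 0.43083 = 2.14462 bits

log₂(5) = 2.32193 bits

D_KL(P||U) = 2.32193 - 2.14462 = 0.17731 ≈ 0.1773 bits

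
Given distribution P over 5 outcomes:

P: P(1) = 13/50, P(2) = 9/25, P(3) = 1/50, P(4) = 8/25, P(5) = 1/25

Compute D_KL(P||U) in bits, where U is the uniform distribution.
0.4614 bits

U(i) = 1/5 for all i

D_KL(P||U) = Σ P(x) log₂(P(x) / (1/5))
           = Σ P(x) log₂(P(x)) + log₂(5)
           = log₂(5) - H(P)

H(P) = -Σ P(x) log₂(P(x)):
  -P(1)·log₂(P(1)) = -(13/50)·log₂(13/50) = 0.50529
  -P(2)·log₂(P(2)) = -(9/25)·log₂(9/25) = 0.53062
  -P(3)·log₂(P(3)) = -(1/50)·log₂(1/50) = 0.11288
  -P(4)·log₂(P(4)) = -(8/25)·log₂(8/25) = 0.52603
  -P(5)·log₂(P(5)) = -(1/25)·log₂(1/25) = 0.18575
H(P) = 0.50529 + 0.53062 + 0.11288 + 0.52603 + 0.18575 = 1.86057 bits

log₂(5) = 2.32193 bits

D_KL(P||U) = 2.32193 - 1.86057 = 0.46136 ≈ 0.4614 bits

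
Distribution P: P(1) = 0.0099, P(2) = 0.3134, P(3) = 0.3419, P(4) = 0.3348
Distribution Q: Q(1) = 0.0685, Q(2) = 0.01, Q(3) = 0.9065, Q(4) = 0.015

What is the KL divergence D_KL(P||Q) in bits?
2.5490 bits

D_KL(P||Q) = Σ P(x) log₂(P(x)/Q(x))

Computing term by term:
  P(1)·log₂(P(1)/Q(1)) = 0.0099·log₂(0.0099/0.0685) = -0.02763
  P(2)·log₂(P(2)/Q(2)) = 0.3134·log₂(0.3134/0.01) = 1.55758
  P(3)·log₂(P(3)/Q(3)) = 0.3419·log₂(0.3419/0.9065) = -0.48096
  P(4)·log₂(P(4)/Q(4)) = 0.3348·log₂(0.3348/0.015) = 1.49999

D_KL(P||Q) = -0.02763 + 1.55758 - 0.48096 + 1.49999 = 2.54898 ≈ 2.5490 bits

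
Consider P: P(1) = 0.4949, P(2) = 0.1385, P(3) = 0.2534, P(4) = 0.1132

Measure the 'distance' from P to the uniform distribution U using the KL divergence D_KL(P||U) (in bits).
0.2451 bits

U(i) = 1/4 for all i

D_KL(P||U) = Σ P(x) log₂(P(x) / (1/4))
           = Σ P(x) log₂(P(x)) + log₂(4)
           = log₂(4) - H(P)

H(P) = -Σ P(x) log₂(P(x)):
  -P(1)·log₂(P(1)) = -(0.4949)·log₂(0.4949) = 0.50222
  -P(2)·log₂(P(2)) = -(0.1385)·log₂(0.1385) = 0.39501
  -P(3)·log₂(P(3)) = -(0.2534)·log₂(0.2534) = 0.50186
  -P(4)·log₂(P(4)) = -(0.1132)·log₂(0.1132) = 0.35579
H(P) = 0.50222 + 0.39501 + 0.50186 + 0.35579 = 1.75488 bits

log₂(4) = 2.00000 bits

D_KL(P||U) = 2.00000 - 1.75488 = 0.24512 ≈ 0.2451 bits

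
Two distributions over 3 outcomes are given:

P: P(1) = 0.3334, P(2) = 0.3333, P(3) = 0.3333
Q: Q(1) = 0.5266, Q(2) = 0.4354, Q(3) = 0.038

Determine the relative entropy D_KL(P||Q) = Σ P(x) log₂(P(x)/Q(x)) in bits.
0.6958 bits

D_KL(P||Q) = Σ P(x) log₂(P(x)/Q(x))

Computing term by term:
  P(1)·log₂(P(1)/Q(1)) = 0.3334·log₂(0.3334/0.5266) = -0.21986
  P(2)·log₂(P(2)/Q(2)) = 0.3333·log₂(0.3333/0.4354) = -0.12849
  P(3)·log₂(P(3)/Q(3)) = 0.3333·log₂(0.3333/0.038) = 1.04415

D_KL(P||Q) = -0.21986 - 0.12849 + 1.04415 = 0.69580 ≈ 0.6958 bits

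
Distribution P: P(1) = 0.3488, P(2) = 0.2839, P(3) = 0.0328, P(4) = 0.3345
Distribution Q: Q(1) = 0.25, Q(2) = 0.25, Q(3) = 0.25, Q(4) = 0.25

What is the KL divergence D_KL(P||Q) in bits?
0.2641 bits

D_KL(P||Q) = Σ P(x) log₂(P(x)/Q(x))

Computing term by term:
  P(1)·log₂(P(1)/Q(1)) = 0.3488·log₂(0.3488/0.25) = 0.16759
  P(2)·log₂(P(2)/Q(2)) = 0.2839·log₂(0.2839/0.25) = 0.05208
  P(3)·log₂(P(3)/Q(3)) = 0.0328·log₂(0.0328/0.25) = -0.09611
  P(4)·log₂(P(4)/Q(4)) = 0.3345·log₂(0.3345/0.25) = 0.14052

D_KL(P||Q) = 0.16759 + 0.05208 - 0.09611 + 0.14052 = 0.26408 ≈ 0.2641 bits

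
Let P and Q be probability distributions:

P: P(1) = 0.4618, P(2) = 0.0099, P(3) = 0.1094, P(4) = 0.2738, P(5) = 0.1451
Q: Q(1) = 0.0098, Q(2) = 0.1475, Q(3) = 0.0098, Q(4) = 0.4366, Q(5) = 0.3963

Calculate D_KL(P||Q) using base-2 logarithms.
2.5144 bits

D_KL(P||Q) = Σ P(x) log₂(P(x)/Q(x))

Computing term by term:
  P(1)·log₂(P(1)/Q(1)) = 0.4618·log₂(0.4618/0.0098) = 2.56684
  P(2)·log₂(P(2)/Q(2)) = 0.0099·log₂(0.0099/0.1475) = -0.03858
  P(3)·log₂(P(3)/Q(3)) = 0.1094·log₂(0.1094/0.0098) = 0.38079
  P(4)·log₂(P(4)/Q(4)) = 0.2738·log₂(0.2738/0.4366) = -0.18432
  P(5)·log₂(P(5)/Q(5)) = 0.1451·log₂(0.1451/0.3963) = -0.21033

D_KL(P||Q) = 2.56684 - 0.03858 + 0.38079 - 0.18432 - 0.21033 = 2.51440 ≈ 2.5144 bits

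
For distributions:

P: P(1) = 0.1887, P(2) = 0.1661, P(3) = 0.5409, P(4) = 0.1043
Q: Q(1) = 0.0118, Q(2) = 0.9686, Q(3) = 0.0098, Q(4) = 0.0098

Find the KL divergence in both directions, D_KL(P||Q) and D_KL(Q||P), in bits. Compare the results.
D_KL(P||Q) = 3.8179 bits, D_KL(Q||P) = 2.3266 bits. D_KL(P||Q) is larger than D_KL(Q||P) by 1.4913 bits; the two directions differ.

D_KL(P||Q) = Σ P(x) log₂(P(x)/Q(x))

Computing term by term:
  P(1)·log₂(P(1)/Q(1)) = 0.1887·log₂(0.1887/0.0118) = 0.75466
  P(2)·log₂(P(2)/Q(2)) = 0.1661·log₂(0.1661/0.9686) = -0.42253
  P(3)·log₂(P(3)/Q(3)) = 0.5409·log₂(0.5409/0.0098) = 3.12988
  P(4)·log₂(P(4)/Q(4)) = 0.1043·log₂(0.1043/0.0098) = 0.35585

D_KL(P||Q) = 0.75466 - 0.42253 + 3.12988 + 0.35585 = 3.81786 ≈ 3.8179 bits

D_KL(Q||P) = Σ Q(x) log₂(Q(x)/P(x))

Computing term by term:
  Q(1)·log₂(Q(1)/P(1)) = 0.0118·log₂(0.0118/0.1887) = -0.04719
  Q(2)·log₂(Q(2)/P(2)) = 0.9686·log₂(0.9686/0.1661) = 2.46397
  Q(3)·log₂(Q(3)/P(3)) = 0.0098·log₂(0.0098/0.5409) = -0.05671
  Q(4)·log₂(Q(4)/P(4)) = 0.0098·log₂(0.0098/0.1043) = -0.03344

D_KL(Q||P) = -0.04719 + 2.46397 - 0.05671 - 0.03344 = 2.32663 ≈ 2.3266 bits

These are NOT equal (difference: 1.4913 bits). KL divergence is asymmetric: D_KL(P||Q) ≠ D_KL(Q||P) in general.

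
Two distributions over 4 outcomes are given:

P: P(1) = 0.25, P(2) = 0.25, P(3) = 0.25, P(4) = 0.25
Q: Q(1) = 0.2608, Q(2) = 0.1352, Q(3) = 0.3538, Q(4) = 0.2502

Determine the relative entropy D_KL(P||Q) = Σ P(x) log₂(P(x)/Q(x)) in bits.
0.0809 bits

D_KL(P||Q) = Σ P(x) log₂(P(x)/Q(x))

Computing term by term:
  P(1)·log₂(P(1)/Q(1)) = 0.25·log₂(0.25/0.2608) = -0.01525
  P(2)·log₂(P(2)/Q(2)) = 0.25·log₂(0.25/0.1352) = 0.22171
  P(3)·log₂(P(3)/Q(3)) = 0.25·log₂(0.25/0.3538) = -0.12525
  P(4)·log₂(P(4)/Q(4)) = 0.25·log₂(0.25/0.2502) = -0.00029

D_KL(P||Q) = -0.01525 + 0.22171 - 0.12525 - 0.00029 = 0.08092 ≈ 0.0809 bits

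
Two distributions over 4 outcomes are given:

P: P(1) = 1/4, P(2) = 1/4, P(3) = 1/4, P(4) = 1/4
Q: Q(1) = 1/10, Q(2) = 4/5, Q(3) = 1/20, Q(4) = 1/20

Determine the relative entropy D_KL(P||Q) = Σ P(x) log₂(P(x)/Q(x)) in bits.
1.0719 bits

D_KL(P||Q) = Σ P(x) log₂(P(x)/Q(x))

Computing term by term:
  P(1)·log₂(P(1)/Q(1)) = (1/4)·log₂((1/4)/(1/10)) = 0.33048
  P(2)·log₂(P(2)/Q(2)) = (1/4)·log₂((1/4)/(4/5)) = -0.41952
  P(3)·log₂(P(3)/Q(3)) = (1/4)·log₂((1/4)/(1/20)) = 0.58048
  P(4)·log₂(P(4)/Q(4)) = (1/4)·log₂((1/4)/(1/20)) = 0.58048

D_KL(P||Q) = 0.33048 - 0.41952 + 0.58048 + 0.58048 = 1.07192 ≈ 1.0719 bits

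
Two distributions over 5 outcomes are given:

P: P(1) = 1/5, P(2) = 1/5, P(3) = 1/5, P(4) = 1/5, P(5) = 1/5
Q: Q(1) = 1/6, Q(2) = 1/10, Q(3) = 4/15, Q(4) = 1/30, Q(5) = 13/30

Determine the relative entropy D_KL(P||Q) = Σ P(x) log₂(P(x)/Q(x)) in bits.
0.4635 bits

D_KL(P||Q) = Σ P(x) log₂(P(x)/Q(x))

Computing term by term:
  P(1)·log₂(P(1)/Q(1)) = (1/5)·log₂((1/5)/(1/6)) = 0.05261
  P(2)·log₂(P(2)/Q(2)) = (1/5)·log₂((1/5)/(1/10)) = 0.20000
  P(3)·log₂(P(3)/Q(3)) = (1/5)·log₂((1/5)/(4/15)) = -0.08301
  P(4)·log₂(P(4)/Q(4)) = (1/5)·log₂((1/5)/(1/30)) = 0.51699
  P(5)·log₂(P(5)/Q(5)) = (1/5)·log₂((1/5)/(13/30)) = -0.22310

D_KL(P||Q) = 0.05261 + 0.20000 - 0.08301 + 0.51699 - 0.22310 = 0.46349 ≈ 0.4635 bits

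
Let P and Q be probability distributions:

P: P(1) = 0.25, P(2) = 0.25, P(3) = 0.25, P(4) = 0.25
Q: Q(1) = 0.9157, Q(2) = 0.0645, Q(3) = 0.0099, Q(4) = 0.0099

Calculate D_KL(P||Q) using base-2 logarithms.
2.3496 bits

D_KL(P||Q) = Σ P(x) log₂(P(x)/Q(x))

Computing term by term:
  P(1)·log₂(P(1)/Q(1)) = 0.25·log₂(0.25/0.9157) = -0.46824
  P(2)·log₂(P(2)/Q(2)) = 0.25·log₂(0.25/0.0645) = 0.48864
  P(3)·log₂(P(3)/Q(3)) = 0.25·log₂(0.25/0.0099) = 1.16459
  P(4)·log₂(P(4)/Q(4)) = 0.25·log₂(0.25/0.0099) = 1.16459

D_KL(P||Q) = -0.46824 + 0.48864 + 1.16459 + 1.16459 = 2.34958 ≈ 2.3496 bits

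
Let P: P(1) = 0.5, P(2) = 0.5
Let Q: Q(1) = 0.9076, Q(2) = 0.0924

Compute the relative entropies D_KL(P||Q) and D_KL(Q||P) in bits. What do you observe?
D_KL(P||Q) = 0.7879 bits, D_KL(Q||P) = 0.5556 bits. The two directions give different values (D_KL(P||Q) exceeds D_KL(Q||P) by 0.2323 bits): KL divergence is asymmetric.

D_KL(P||Q) = Σ P(x) log₂(P(x)/Q(x))

Computing term by term:
  P(1)·log₂(P(1)/Q(1)) = 0.5·log₂(0.5/0.9076) = -0.43006
  P(2)·log₂(P(2)/Q(2)) = 0.5·log₂(0.5/0.0924) = 1.21798

D_KL(P||Q) = -0.43006 + 1.21798 = 0.78792 ≈ 0.7879 bits

D_KL(Q||P) = Σ Q(x) log₂(Q(x)/P(x))

Computing term by term:
  Q(1)·log₂(Q(1)/P(1)) = 0.9076·log₂(0.9076/0.5) = 0.78065
  Q(2)·log₂(Q(2)/P(2)) = 0.0924·log₂(0.0924/0.5) = -0.22508

D_KL(Q||P) = 0.78065 - 0.22508 = 0.55557 ≈ 0.5556 bits

These are NOT equal (difference: 0.2323 bits). KL divergence is asymmetric: D_KL(P||Q) ≠ D_KL(Q||P) in general.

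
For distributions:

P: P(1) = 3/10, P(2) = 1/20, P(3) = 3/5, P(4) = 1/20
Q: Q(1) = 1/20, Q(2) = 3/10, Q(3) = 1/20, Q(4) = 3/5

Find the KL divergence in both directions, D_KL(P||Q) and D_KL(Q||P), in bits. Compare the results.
D_KL(P||Q) = 2.6180 bits, D_KL(Q||P) = 2.6180 bits. The two directions give exactly the same value for this pair.

D_KL(P||Q) = Σ P(x) log₂(P(x)/Q(x))

Computing term by term:
  P(1)·log₂(P(1)/Q(1)) = (3/10)·log₂((3/10)/(1/20)) = 0.77549
  P(2)·log₂(P(2)/Q(2)) = (1/20)·log₂((1/20)/(3/10)) = -0.12925
  P(3)·log₂(P(3)/Q(3)) = (3/5)·log₂((3/5)/(1/20)) = 2.15098
  P(4)·log₂(P(4)/Q(4)) = (1/20)·log₂((1/20)/(3/5)) = -0.17925

D_KL(P||Q) = 0.77549 - 0.12925 + 2.15098 - 0.17925 = 2.61797 ≈ 2.6180 bits

D_KL(Q||P) = Σ Q(x) log₂(Q(x)/P(x))

Computing term by term:
  Q(1)·log₂(Q(1)/P(1)) = (1/20)·log₂((1/20)/(3/10)) = -0.12925
  Q(2)·log₂(Q(2)/P(2)) = (3/10)·log₂((3/10)/(1/20)) = 0.77549
  Q(3)·log₂(Q(3)/P(3)) = (1/20)·log₂((1/20)/(3/5)) = -0.17925
  Q(4)·log₂(Q(4)/P(4)) = (3/5)·log₂((3/5)/(1/20)) = 2.15098

D_KL(Q||P) = -0.12925 + 0.77549 - 0.17925 + 2.15098 = 2.61797 ≈ 2.6180 bits

These ARE equal here. Q is P with outcomes relabeled (Q(1) = P(2), Q(2) = P(1), Q(3) = P(4), Q(4) = P(3)) by a relabeling that is its own inverse, so the two sums contain exactly the same terms in a different order. This is a special case — KL divergence is not symmetric in general: D_KL(P||Q) ≠ D_KL(Q||P) for most P, Q.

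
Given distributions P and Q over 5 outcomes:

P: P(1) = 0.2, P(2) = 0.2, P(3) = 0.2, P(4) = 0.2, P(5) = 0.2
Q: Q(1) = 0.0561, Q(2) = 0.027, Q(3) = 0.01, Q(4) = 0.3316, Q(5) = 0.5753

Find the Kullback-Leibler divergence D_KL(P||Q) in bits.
1.3582 bits

D_KL(P||Q) = Σ P(x) log₂(P(x)/Q(x))

Computing term by term:
  P(1)·log₂(P(1)/Q(1)) = 0.2·log₂(0.2/0.0561) = 0.36679
  P(2)·log₂(P(2)/Q(2)) = 0.2·log₂(0.2/0.027) = 0.57779
  P(3)·log₂(P(3)/Q(3)) = 0.2·log₂(0.2/0.01) = 0.86439
  P(4)·log₂(P(4)/Q(4)) = 0.2·log₂(0.2/0.3316) = -0.14589
  P(5)·log₂(P(5)/Q(5)) = 0.2·log₂(0.2/0.5753) = -0.30486

D_KL(P||Q) = 0.36679 + 0.57779 + 0.86439 - 0.14589 - 0.30486 = 1.35822 ≈ 1.3582 bits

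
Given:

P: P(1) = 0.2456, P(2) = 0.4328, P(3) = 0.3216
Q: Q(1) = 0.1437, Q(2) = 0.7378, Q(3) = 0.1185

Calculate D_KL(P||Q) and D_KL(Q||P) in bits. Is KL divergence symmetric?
D_KL(P||Q) = 0.3201 bits, D_KL(Q||P) = 0.2860 bits. No, KL divergence is not symmetric.

D_KL(P||Q) = Σ P(x) log₂(P(x)/Q(x))

Computing term by term:
  P(1)·log₂(P(1)/Q(1)) = 0.2456·log₂(0.2456/0.1437) = 0.18991
  P(2)·log₂(P(2)/Q(2)) = 0.4328·log₂(0.4328/0.7378) = -0.33305
  P(3)·log₂(P(3)/Q(3)) = 0.3216·log₂(0.3216/0.1185) = 0.46323

D_KL(P||Q) = 0.18991 - 0.33305 + 0.46323 = 0.32009 ≈ 0.3201 bits

D_KL(Q||P) = Σ Q(x) log₂(Q(x)/P(x))

Computing term by term:
  Q(1)·log₂(Q(1)/P(1)) = 0.1437·log₂(0.1437/0.2456) = -0.11112
  Q(2)·log₂(Q(2)/P(2)) = 0.7378·log₂(0.7378/0.4328) = 0.56776
  Q(3)·log₂(Q(3)/P(3)) = 0.1185·log₂(0.1185/0.3216) = -0.17069

D_KL(Q||P) = -0.11112 + 0.56776 - 0.17069 = 0.28595 ≈ 0.2860 bits

These are NOT equal (difference: 0.0341 bits). KL divergence is asymmetric: D_KL(P||Q) ≠ D_KL(Q||P) in general.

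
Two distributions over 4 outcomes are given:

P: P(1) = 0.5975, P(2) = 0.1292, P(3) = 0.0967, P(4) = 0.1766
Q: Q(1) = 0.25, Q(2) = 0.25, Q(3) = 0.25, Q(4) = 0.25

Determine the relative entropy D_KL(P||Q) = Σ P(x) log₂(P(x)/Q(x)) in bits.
0.4070 bits

D_KL(P||Q) = Σ P(x) log₂(P(x)/Q(x))

Computing term by term:
  P(1)·log₂(P(1)/Q(1)) = 0.5975·log₂(0.5975/0.25) = 0.75106
  P(2)·log₂(P(2)/Q(2)) = 0.1292·log₂(0.1292/0.25) = -0.12304
  P(3)·log₂(P(3)/Q(3)) = 0.0967·log₂(0.0967/0.25) = -0.13251
  P(4)·log₂(P(4)/Q(4)) = 0.1766·log₂(0.1766/0.25) = -0.08855

D_KL(P||Q) = 0.75106 - 0.12304 - 0.13251 - 0.08855 = 0.40696 ≈ 0.4070 bits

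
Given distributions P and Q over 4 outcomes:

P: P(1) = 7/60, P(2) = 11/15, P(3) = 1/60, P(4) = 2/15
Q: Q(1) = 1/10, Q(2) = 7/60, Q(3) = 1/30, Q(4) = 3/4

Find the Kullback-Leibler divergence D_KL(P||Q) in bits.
1.6219 bits

D_KL(P||Q) = Σ P(x) log₂(P(x)/Q(x))

Computing term by term:
  P(1)·log₂(P(1)/Q(1)) = (7/60)·log₂((7/60)/(1/10)) = 0.02595
  P(2)·log₂(P(2)/Q(2)) = (11/15)·log₂((11/15)/(7/60)) = 1.94486
  P(3)·log₂(P(3)/Q(3)) = (1/60)·log₂((1/60)/(1/30)) = -0.01667
  P(4)·log₂(P(4)/Q(4)) = (2/15)·log₂((2/15)/(3/4)) = -0.33225

D_KL(P||Q) = 0.02595 + 1.94486 - 0.01667 - 0.33225 = 1.62189 ≈ 1.6219 bits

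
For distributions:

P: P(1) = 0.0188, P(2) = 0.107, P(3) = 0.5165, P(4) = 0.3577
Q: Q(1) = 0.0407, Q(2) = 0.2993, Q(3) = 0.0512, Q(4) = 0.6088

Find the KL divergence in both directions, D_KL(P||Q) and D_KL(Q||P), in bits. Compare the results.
D_KL(P||Q) = 1.2681 bits, D_KL(Q||P) = 0.7859 bits. D_KL(P||Q) is larger than D_KL(Q||P) by 0.4822 bits; the two directions differ.

D_KL(P||Q) = Σ P(x) log₂(P(x)/Q(x))

Computing term by term:
  P(1)·log₂(P(1)/Q(1)) = 0.0188·log₂(0.0188/0.0407) = -0.02095
  P(2)·log₂(P(2)/Q(2)) = 0.107·log₂(0.107/0.2993) = -0.15879
  P(3)·log₂(P(3)/Q(3)) = 0.5165·log₂(0.5165/0.0512) = 1.72230
  P(4)·log₂(P(4)/Q(4)) = 0.3577·log₂(0.3577/0.6088) = -0.27443

D_KL(P||Q) = -0.02095 - 0.15879 + 1.72230 - 0.27443 = 1.26813 ≈ 1.2681 bits

D_KL(Q||P) = Σ Q(x) log₂(Q(x)/P(x))

Computing term by term:
  Q(1)·log₂(Q(1)/P(1)) = 0.0407·log₂(0.0407/0.0188) = 0.04535
  Q(2)·log₂(Q(2)/P(2)) = 0.2993·log₂(0.2993/0.107) = 0.44416
  Q(3)·log₂(Q(3)/P(3)) = 0.0512·log₂(0.0512/0.5165) = -0.17073
  Q(4)·log₂(Q(4)/P(4)) = 0.6088·log₂(0.6088/0.3577) = 0.46708

D_KL(Q||P) = 0.04535 + 0.44416 - 0.17073 + 0.46708 = 0.78586 ≈ 0.7859 bits

These are NOT equal (difference: 0.4822 bits). KL divergence is asymmetric: D_KL(P||Q) ≠ D_KL(Q||P) in general.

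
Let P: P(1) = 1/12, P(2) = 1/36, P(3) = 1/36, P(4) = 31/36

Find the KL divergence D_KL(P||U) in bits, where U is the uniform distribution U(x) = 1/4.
1.2283 bits

U(i) = 1/4 for all i

D_KL(P||U) = Σ P(x) log₂(P(x) / (1/4))
           = Σ P(x) log₂(P(x)) + log₂(4)
           = log₂(4) - H(P)

H(P) = -Σ P(x) log₂(P(x)):
  -P(1)·log₂(P(1)) = -(1/12)·log₂(1/12) = 0.29875
  -P(2)·log₂(P(2)) = -(1/36)·log₂(1/36) = 0.14361
  -P(3)·log₂(P(3)) = -(1/36)·log₂(1/36) = 0.14361
  -P(4)·log₂(P(4)) = -(31/36)·log₂(31/36) = 0.18577
H(P) = 0.29875 + 0.14361 + 0.14361 + 0.18577 = 0.77174 bits

log₂(4) = 2.00000 bits

D_KL(P||U) = 2.00000 - 0.77174 = 1.22826 ≈ 1.2283 bits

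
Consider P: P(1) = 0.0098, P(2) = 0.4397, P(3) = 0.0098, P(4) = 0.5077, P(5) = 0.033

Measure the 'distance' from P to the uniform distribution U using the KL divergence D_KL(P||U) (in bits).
1.0110 bits

U(i) = 1/5 for all i

D_KL(P||U) = Σ P(x) log₂(P(x) / (1/5))
           = Σ P(x) log₂(P(x)) + log₂(5)
           = log₂(5) - H(P)

H(P) = -Σ P(x) log₂(P(x)):
  -P(1)·log₂(P(1)) = -(0.0098)·log₂(0.0098) = 0.06540
  -P(2)·log₂(P(2)) = -(0.4397)·log₂(0.4397) = 0.52122
  -P(3)·log₂(P(3)) = -(0.0098)·log₂(0.0098) = 0.06540
  -P(4)·log₂(P(4)) = -(0.5077)·log₂(0.5077) = 0.49651
  -P(5)·log₂(P(5)) = -(0.033)·log₂(0.033) = 0.16241
H(P) = 0.06540 + 0.52122 + 0.06540 + 0.49651 + 0.16241 = 1.31094 bits

log₂(5) = 2.32193 bits

D_KL(P||U) = 2.32193 - 1.31094 = 1.01099 ≈ 1.0110 bits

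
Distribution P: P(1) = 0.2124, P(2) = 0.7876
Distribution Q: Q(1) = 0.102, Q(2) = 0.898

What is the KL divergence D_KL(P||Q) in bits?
0.0757 bits

D_KL(P||Q) = Σ P(x) log₂(P(x)/Q(x))

Computing term by term:
  P(1)·log₂(P(1)/Q(1)) = 0.2124·log₂(0.2124/0.102) = 0.22476
  P(2)·log₂(P(2)/Q(2)) = 0.7876·log₂(0.7876/0.898) = -0.14906

D_KL(P||Q) = 0.22476 - 0.14906 = 0.07570 ≈ 0.0757 bits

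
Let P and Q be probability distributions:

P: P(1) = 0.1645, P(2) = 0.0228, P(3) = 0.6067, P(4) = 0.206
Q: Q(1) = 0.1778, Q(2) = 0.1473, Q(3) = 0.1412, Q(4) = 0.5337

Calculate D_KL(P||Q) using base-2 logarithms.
0.9133 bits

D_KL(P||Q) = Σ P(x) log₂(P(x)/Q(x))

Computing term by term:
  P(1)·log₂(P(1)/Q(1)) = 0.1645·log₂(0.1645/0.1778) = -0.01845
  P(2)·log₂(P(2)/Q(2)) = 0.0228·log₂(0.0228/0.1473) = -0.06137
  P(3)·log₂(P(3)/Q(3)) = 0.6067·log₂(0.6067/0.1412) = 1.27604
  P(4)·log₂(P(4)/Q(4)) = 0.206·log₂(0.206/0.5337) = -0.28292

D_KL(P||Q) = -0.01845 - 0.06137 + 1.27604 - 0.28292 = 0.91330 ≈ 0.9133 bits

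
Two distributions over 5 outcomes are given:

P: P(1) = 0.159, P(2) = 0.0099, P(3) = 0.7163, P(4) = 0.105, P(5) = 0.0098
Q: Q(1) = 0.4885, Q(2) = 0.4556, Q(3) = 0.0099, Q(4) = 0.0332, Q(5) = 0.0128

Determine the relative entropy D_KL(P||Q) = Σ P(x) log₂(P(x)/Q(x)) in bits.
4.2831 bits

D_KL(P||Q) = Σ P(x) log₂(P(x)/Q(x))

Computing term by term:
  P(1)·log₂(P(1)/Q(1)) = 0.159·log₂(0.159/0.4885) = -0.25747
  P(2)·log₂(P(2)/Q(2)) = 0.0099·log₂(0.0099/0.4556) = -0.05469
  P(3)·log₂(P(3)/Q(3)) = 0.7163·log₂(0.7163/0.0099) = 4.42458
  P(4)·log₂(P(4)/Q(4)) = 0.105·log₂(0.105/0.0332) = 0.17442
  P(5)·log₂(P(5)/Q(5)) = 0.0098·log₂(0.0098/0.0128) = -0.00378

D_KL(P||Q) = -0.25747 - 0.05469 + 4.42458 + 0.17442 - 0.00378 = 4.28306 ≈ 4.2831 bits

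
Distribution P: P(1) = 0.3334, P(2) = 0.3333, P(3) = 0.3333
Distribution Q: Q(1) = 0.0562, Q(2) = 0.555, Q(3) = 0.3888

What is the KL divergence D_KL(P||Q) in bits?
0.5371 bits

D_KL(P||Q) = Σ P(x) log₂(P(x)/Q(x))

Computing term by term:
  P(1)·log₂(P(1)/Q(1)) = 0.3334·log₂(0.3334/0.0562) = 0.85638
  P(2)·log₂(P(2)/Q(2)) = 0.3333·log₂(0.3333/0.555) = -0.24520
  P(3)·log₂(P(3)/Q(3)) = 0.3333·log₂(0.3333/0.3888) = -0.07406

D_KL(P||Q) = 0.85638 - 0.24520 - 0.07406 = 0.53712 ≈ 0.5371 bits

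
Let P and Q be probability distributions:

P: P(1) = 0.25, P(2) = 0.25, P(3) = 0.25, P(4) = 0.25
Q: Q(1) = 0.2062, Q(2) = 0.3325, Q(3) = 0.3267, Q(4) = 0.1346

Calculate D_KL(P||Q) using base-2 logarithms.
0.0934 bits

D_KL(P||Q) = Σ P(x) log₂(P(x)/Q(x))

Computing term by term:
  P(1)·log₂(P(1)/Q(1)) = 0.25·log₂(0.25/0.2062) = 0.06947
  P(2)·log₂(P(2)/Q(2)) = 0.25·log₂(0.25/0.3325) = -0.10286
  P(3)·log₂(P(3)/Q(3)) = 0.25·log₂(0.25/0.3267) = -0.09651
  P(4)·log₂(P(4)/Q(4)) = 0.25·log₂(0.25/0.1346) = 0.22331

D_KL(P||Q) = 0.06947 - 0.10286 - 0.09651 + 0.22331 = 0.09341 ≈ 0.0934 bits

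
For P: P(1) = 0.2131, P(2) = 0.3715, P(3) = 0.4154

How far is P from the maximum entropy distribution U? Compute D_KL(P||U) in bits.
0.0525 bits

U(i) = 1/3 for all i

D_KL(P||U) = Σ P(x) log₂(P(x) / (1/3))
           = Σ P(x) log₂(P(x)) + log₂(3)
           = log₂(3) - H(P)

H(P) = -Σ P(x) log₂(P(x)):
  -P(1)·log₂(P(1)) = -(0.2131)·log₂(0.2131) = 0.47530
  -P(2)·log₂(P(2)) = -(0.3715)·log₂(0.3715) = 0.53071
  -P(3)·log₂(P(3)) = -(0.4154)·log₂(0.4154) = 0.52649
H(P) = 0.47530 + 0.53071 + 0.52649 = 1.53250 bits

log₂(3) = 1.58496 bits

D_KL(P||U) = 1.58496 - 1.53250 = 0.05246 ≈ 0.0525 bits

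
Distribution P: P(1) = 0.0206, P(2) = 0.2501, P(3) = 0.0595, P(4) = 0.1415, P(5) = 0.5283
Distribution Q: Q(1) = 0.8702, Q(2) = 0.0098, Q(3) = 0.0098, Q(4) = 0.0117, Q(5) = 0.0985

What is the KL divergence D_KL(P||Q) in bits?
3.0015 bits

D_KL(P||Q) = Σ P(x) log₂(P(x)/Q(x))

Computing term by term:
  P(1)·log₂(P(1)/Q(1)) = 0.0206·log₂(0.0206/0.8702) = -0.11125
  P(2)·log₂(P(2)/Q(2)) = 0.2501·log₂(0.2501/0.0098) = 1.16886
  P(3)·log₂(P(3)/Q(3)) = 0.0595·log₂(0.0595/0.0098) = 0.15482
  P(4)·log₂(P(4)/Q(4)) = 0.1415·log₂(0.1415/0.0117) = 0.50887
  P(5)·log₂(P(5)/Q(5)) = 0.5283·log₂(0.5283/0.0985) = 1.28016

D_KL(P||Q) = -0.11125 + 1.16886 + 0.15482 + 0.50887 + 1.28016 = 3.00146 ≈ 3.0015 bits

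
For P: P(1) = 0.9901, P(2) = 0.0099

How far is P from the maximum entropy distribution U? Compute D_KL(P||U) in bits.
0.9199 bits

U(i) = 1/2 for all i

D_KL(P||U) = Σ P(x) log₂(P(x) / (1/2))
           = Σ P(x) log₂(P(x)) + log₂(2)
           = log₂(2) - H(P)

H(P) = -Σ P(x) log₂(P(x)):
  -P(1)·log₂(P(1)) = -(0.9901)·log₂(0.9901) = 0.01421
  -P(2)·log₂(P(2)) = -(0.0099)·log₂(0.0099) = 0.06592
H(P) = 0.01421 + 0.06592 = 0.08013 bits

log₂(2) = 1.00000 bits

D_KL(P||U) = 1.00000 - 0.08013 = 0.91987 ≈ 0.9199 bits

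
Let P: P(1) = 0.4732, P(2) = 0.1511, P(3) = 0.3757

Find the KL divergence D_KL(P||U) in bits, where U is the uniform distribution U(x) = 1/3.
0.1316 bits

U(i) = 1/3 for all i

D_KL(P||U) = Σ P(x) log₂(P(x) / (1/3))
           = Σ P(x) log₂(P(x)) + log₂(3)
           = log₂(3) - H(P)

H(P) = -Σ P(x) log₂(P(x)):
  -P(1)·log₂(P(1)) = -(0.4732)·log₂(0.4732) = 0.51081
  -P(2)·log₂(P(2)) = -(0.1511)·log₂(0.1511) = 0.41196
  -P(3)·log₂(P(3)) = -(0.3757)·log₂(0.3757) = 0.53062
H(P) = 0.51081 + 0.41196 + 0.53062 = 1.45339 bits

log₂(3) = 1.58496 bits

D_KL(P||U) = 1.58496 - 1.45339 = 0.13157 ≈ 0.1316 bits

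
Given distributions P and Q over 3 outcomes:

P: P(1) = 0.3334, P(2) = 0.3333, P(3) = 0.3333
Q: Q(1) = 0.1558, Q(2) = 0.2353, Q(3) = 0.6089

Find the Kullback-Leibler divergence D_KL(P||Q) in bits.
0.2436 bits

D_KL(P||Q) = Σ P(x) log₂(P(x)/Q(x))

Computing term by term:
  P(1)·log₂(P(1)/Q(1)) = 0.3334·log₂(0.3334/0.1558) = 0.36593
  P(2)·log₂(P(2)/Q(2)) = 0.3333·log₂(0.3333/0.2353) = 0.16742
  P(3)·log₂(P(3)/Q(3)) = 0.3333·log₂(0.3333/0.6089) = -0.28977

D_KL(P||Q) = 0.36593 + 0.16742 - 0.28977 = 0.24358 ≈ 0.2436 bits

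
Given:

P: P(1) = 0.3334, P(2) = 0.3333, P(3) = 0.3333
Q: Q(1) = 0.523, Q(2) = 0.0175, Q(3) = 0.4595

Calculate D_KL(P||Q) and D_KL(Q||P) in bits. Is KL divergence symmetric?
D_KL(P||Q) = 1.0460 bits, D_KL(Q||P) = 0.4782 bits. No, KL divergence is not symmetric.

D_KL(P||Q) = Σ P(x) log₂(P(x)/Q(x))

Computing term by term:
  P(1)·log₂(P(1)/Q(1)) = 0.3334·log₂(0.3334/0.523) = -0.21656
  P(2)·log₂(P(2)/Q(2)) = 0.3333·log₂(0.3333/0.0175) = 1.41699
  P(3)·log₂(P(3)/Q(3)) = 0.3333·log₂(0.3333/0.4595) = -0.15440

D_KL(P||Q) = -0.21656 + 1.41699 - 0.15440 = 1.04603 ≈ 1.0460 bits

D_KL(Q||P) = Σ Q(x) log₂(Q(x)/P(x))

Computing term by term:
  Q(1)·log₂(Q(1)/P(1)) = 0.523·log₂(0.523/0.3334) = 0.33972
  Q(2)·log₂(Q(2)/P(2)) = 0.0175·log₂(0.0175/0.3333) = -0.07440
  Q(3)·log₂(Q(3)/P(3)) = 0.4595·log₂(0.4595/0.3333) = 0.21286

D_KL(Q||P) = 0.33972 - 0.07440 + 0.21286 = 0.47818 ≈ 0.4782 bits

These are NOT equal (difference: 0.5678 bits). KL divergence is asymmetric: D_KL(P||Q) ≠ D_KL(Q||P) in general.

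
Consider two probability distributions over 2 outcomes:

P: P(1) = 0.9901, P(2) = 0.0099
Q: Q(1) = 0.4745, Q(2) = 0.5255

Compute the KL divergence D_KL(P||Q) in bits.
0.9939 bits

D_KL(P||Q) = Σ P(x) log₂(P(x)/Q(x))

Computing term by term:
  P(1)·log₂(P(1)/Q(1)) = 0.9901·log₂(0.9901/0.4745) = 1.05066
  P(2)·log₂(P(2)/Q(2)) = 0.0099·log₂(0.0099/0.5255) = -0.05673

D_KL(P||Q) = 1.05066 - 0.05673 = 0.99393 ≈ 0.9939 bits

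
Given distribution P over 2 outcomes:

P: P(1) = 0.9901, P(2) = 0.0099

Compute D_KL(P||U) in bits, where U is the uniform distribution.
0.9199 bits

U(i) = 1/2 for all i

D_KL(P||U) = Σ P(x) log₂(P(x) / (1/2))
           = Σ P(x) log₂(P(x)) + log₂(2)
           = log₂(2) - H(P)

H(P) = -Σ P(x) log₂(P(x)):
  -P(1)·log₂(P(1)) = -(0.9901)·log₂(0.9901) = 0.01421
  -P(2)·log₂(P(2)) = -(0.0099)·log₂(0.0099) = 0.06592
H(P) = 0.01421 + 0.06592 = 0.08013 bits

log₂(2) = 1.00000 bits

D_KL(P||U) = 1.00000 - 0.08013 = 0.91987 ≈ 0.9199 bits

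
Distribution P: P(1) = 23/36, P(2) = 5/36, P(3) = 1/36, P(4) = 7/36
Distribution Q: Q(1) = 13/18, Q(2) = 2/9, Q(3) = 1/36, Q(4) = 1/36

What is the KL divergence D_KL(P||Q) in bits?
0.3387 bits

D_KL(P||Q) = Σ P(x) log₂(P(x)/Q(x))

Computing term by term:
  P(1)·log₂(P(1)/Q(1)) = (23/36)·log₂((23/36)/(13/18)) = -0.11301
  P(2)·log₂(P(2)/Q(2)) = (5/36)·log₂((5/36)/(2/9)) = -0.09418
  P(3)·log₂(P(3)/Q(3)) = (1/36)·log₂((1/36)/(1/36)) = 0.00000
  P(4)·log₂(P(4)/Q(4)) = (7/36)·log₂((7/36)/(1/36)) = 0.54587

D_KL(P||Q) = -0.11301 - 0.09418 + 0.00000 + 0.54587 = 0.33868 ≈ 0.3387 bits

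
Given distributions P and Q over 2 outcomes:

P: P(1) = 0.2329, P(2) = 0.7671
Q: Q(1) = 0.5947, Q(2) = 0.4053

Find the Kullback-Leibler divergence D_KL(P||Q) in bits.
0.3911 bits

D_KL(P||Q) = Σ P(x) log₂(P(x)/Q(x))

Computing term by term:
  P(1)·log₂(P(1)/Q(1)) = 0.2329·log₂(0.2329/0.5947) = -0.31499
  P(2)·log₂(P(2)/Q(2)) = 0.7671·log₂(0.7671/0.4053) = 0.70606

D_KL(P||Q) = -0.31499 + 0.70606 = 0.39107 ≈ 0.3911 bits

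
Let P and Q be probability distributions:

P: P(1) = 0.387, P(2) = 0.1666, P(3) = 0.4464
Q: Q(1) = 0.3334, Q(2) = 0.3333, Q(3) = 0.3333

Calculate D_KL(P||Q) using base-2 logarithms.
0.1047 bits

D_KL(P||Q) = Σ P(x) log₂(P(x)/Q(x))

Computing term by term:
  P(1)·log₂(P(1)/Q(1)) = 0.387·log₂(0.387/0.3334) = 0.08324
  P(2)·log₂(P(2)/Q(2)) = 0.1666·log₂(0.1666/0.3333) = -0.16667
  P(3)·log₂(P(3)/Q(3)) = 0.4464·log₂(0.4464/0.3333) = 0.18816

D_KL(P||Q) = 0.08324 - 0.16667 + 0.18816 = 0.10473 ≈ 0.1047 bits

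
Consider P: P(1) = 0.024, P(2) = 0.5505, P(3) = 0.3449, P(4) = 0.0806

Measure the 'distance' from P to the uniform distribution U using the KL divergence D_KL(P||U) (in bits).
0.5743 bits

U(i) = 1/4 for all i

D_KL(P||U) = Σ P(x) log₂(P(x) / (1/4))
           = Σ P(x) log₂(P(x)) + log₂(4)
           = log₂(4) - H(P)

H(P) = -Σ P(x) log₂(P(x)):
  -P(1)·log₂(P(1)) = -(0.024)·log₂(0.024) = 0.12914
  -P(2)·log₂(P(2)) = -(0.5505)·log₂(0.5505) = 0.47408
  -P(3)·log₂(P(3)) = -(0.3449)·log₂(0.3449) = 0.52968
  -P(4)·log₂(P(4)) = -(0.0806)·log₂(0.0806) = 0.29283
H(P) = 0.12914 + 0.47408 + 0.52968 + 0.29283 = 1.42573 bits

log₂(4) = 2.00000 bits

D_KL(P||U) = 2.00000 - 1.42573 = 0.57427 ≈ 0.5743 bits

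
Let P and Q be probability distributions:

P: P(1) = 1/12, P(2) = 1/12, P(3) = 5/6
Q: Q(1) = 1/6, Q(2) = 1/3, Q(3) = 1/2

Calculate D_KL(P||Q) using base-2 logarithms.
0.3641 bits

D_KL(P||Q) = Σ P(x) log₂(P(x)/Q(x))

Computing term by term:
  P(1)·log₂(P(1)/Q(1)) = (1/12)·log₂((1/12)/(1/6)) = -0.08333
  P(2)·log₂(P(2)/Q(2)) = (1/12)·log₂((1/12)/(1/3)) = -0.16667
  P(3)·log₂(P(3)/Q(3)) = (5/6)·log₂((5/6)/(1/2)) = 0.61414

D_KL(P||Q) = -0.08333 - 0.16667 + 0.61414 = 0.36414 ≈ 0.3641 bits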